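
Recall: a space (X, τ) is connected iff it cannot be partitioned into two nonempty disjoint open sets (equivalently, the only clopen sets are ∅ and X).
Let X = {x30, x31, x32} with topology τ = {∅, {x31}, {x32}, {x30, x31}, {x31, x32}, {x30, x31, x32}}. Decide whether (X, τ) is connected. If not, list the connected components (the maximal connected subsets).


(X, τ) is disconnected; components = [{x32}, {x30, x31}].

Find clopen sets (U ∈ τ with X ∖ U ∈ τ):
  U = ∅, X ∖ U = {x30, x31, x32} — both open, so U is clopen.
  U = {x32}, X ∖ U = {x30, x31} — both open, so U is clopen.
  U = {x30, x31}, X ∖ U = {x32} — both open, so U is clopen.
  U = {x30, x31, x32}, X ∖ U = ∅ — both open, so U is clopen.
Nontrivial clopen(s) exist: e.g. {x30, x31}. So (X, τ) is disconnected.
Compute connected components by grouping points that agree on all clopens:
  component: {x32}
  component: {x30, x31}


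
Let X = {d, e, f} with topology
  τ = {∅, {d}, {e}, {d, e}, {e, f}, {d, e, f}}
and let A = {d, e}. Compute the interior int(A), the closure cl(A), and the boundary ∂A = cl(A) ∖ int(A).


int(A) = {d, e}, cl(A) = {d, e, f}, ∂A = {f}.

Closed sets in (X, τ) are complements of opens:
  closed(X, τ) = {∅, {d}, {f}, {d, f}, {e, f}, {d, e, f}}.
int(A) = ⋃ {U ∈ τ : U ⊆ A}. Opens contained in A: ∅, {d}, {e}, {d, e}.
Taking the union of these: int(A) = {d, e}.
cl(A) = ⋂ {C closed : A ⊆ C}. Closed sets containing A: {d, e, f}.
Intersecting these: cl(A) = {d, e, f}.
∂A = cl(A) ∖ int(A) = {d, e, f} ∖ {d, e} = {f}.


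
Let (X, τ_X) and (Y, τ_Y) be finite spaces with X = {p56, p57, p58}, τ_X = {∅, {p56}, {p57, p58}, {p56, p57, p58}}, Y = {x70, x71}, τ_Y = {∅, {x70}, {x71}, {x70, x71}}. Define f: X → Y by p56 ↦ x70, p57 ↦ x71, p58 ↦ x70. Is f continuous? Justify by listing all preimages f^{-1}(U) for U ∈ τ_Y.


f is NOT continuous.

Compute f^{-1}(U) for each U ∈ τ_Y:
  U = ∅: f^{-1}(U) = ∅ ∈ τ_X ✓.
  U = {x70}: f^{-1}(U) = {p56, p58} ∉ τ_X ✗.
  U = {x71}: f^{-1}(U) = {p57} ∉ τ_X ✗.
  U = {x70, x71}: f^{-1}(U) = {p56, p57, p58} ∈ τ_X ✓.
Found U = {x70} with f^{-1}(U) = {p56, p58} not in τ_X. Therefore f is NOT continuous.


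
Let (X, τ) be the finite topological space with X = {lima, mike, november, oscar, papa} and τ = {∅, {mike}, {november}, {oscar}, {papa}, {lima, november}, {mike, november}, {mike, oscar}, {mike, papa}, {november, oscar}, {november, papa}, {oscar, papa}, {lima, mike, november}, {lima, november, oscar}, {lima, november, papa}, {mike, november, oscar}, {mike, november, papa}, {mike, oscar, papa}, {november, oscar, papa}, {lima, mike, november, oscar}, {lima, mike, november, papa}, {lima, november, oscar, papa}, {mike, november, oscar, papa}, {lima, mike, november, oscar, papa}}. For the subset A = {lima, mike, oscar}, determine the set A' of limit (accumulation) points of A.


A' = ∅

For each x ∈ X, list the open sets U ∈ τ with x ∈ U, then check whether U ∩ (A ∖ {x}) ≠ ∅ for every such U.
  x = lima: open {lima, november} ∋ x has {lima, november} ∩ (A ∖ {lima}) = ∅, so x is NOT a limit point.
  x = mike: open {mike} ∋ x has {mike} ∩ (A ∖ {mike}) = ∅, so x is NOT a limit point.
  x = november: open {november} ∋ x has {november} ∩ (A ∖ {november}) = ∅, so x is NOT a limit point.
  x = oscar: open {oscar} ∋ x has {oscar} ∩ (A ∖ {oscar}) = ∅, so x is NOT a limit point.
  x = papa: open {papa} ∋ x has {papa} ∩ (A ∖ {papa}) = ∅, so x is NOT a limit point.
Collecting: A' = ∅.


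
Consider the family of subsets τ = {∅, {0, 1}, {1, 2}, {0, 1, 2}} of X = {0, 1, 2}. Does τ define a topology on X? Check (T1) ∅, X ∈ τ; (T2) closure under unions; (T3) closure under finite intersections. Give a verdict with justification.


τ is NOT a topology on X.

Axiom (T1): ∅ ∈ τ? Yes; X ∈ τ? Yes.
Axiom (T2/T3): check pairwise unions and intersections of members of τ.
Counterexample for (T3): {0, 1} ∩ {1, 2} = {1} ∉ τ. Therefore τ is NOT a topology.


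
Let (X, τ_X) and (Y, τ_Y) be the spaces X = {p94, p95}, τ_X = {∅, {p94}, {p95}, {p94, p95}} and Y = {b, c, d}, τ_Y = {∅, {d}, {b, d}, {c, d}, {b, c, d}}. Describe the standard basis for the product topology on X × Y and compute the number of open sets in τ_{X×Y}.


Basis B = {∅ × ∅, {p94} × {d}, {p95} × {d}, {p94} × {b, d}, {p94} × {c, d}, {p94, p95} × {d}, {p95} × {b, d}, {p95} × {c, d}, {p94} × {b, c, d}, {p95} × {b, c, d}, {p94, p95} × {b, d}, {p94, p95} × {c, d}, {p94, p95} × {b, c, d}}; |τ_{X×Y}| = 25.

Enumerate products U × V with U ∈ τ_X, V ∈ τ_Y (deduplicated):
  ∅ × ∅ = {} (∅)
  {p94} × {d} = {(p94,d)}
  {p95} × {d} = {(p95,d)}
  {p94} × {b, d} = {(p94,b), (p94,d)}
  {p94} × {c, d} = {(p94,c), (p94,d)}
  {p94, p95} × {d} = {(p94,d), (p95,d)}
  {p95} × {b, d} = {(p95,b), (p95,d)}
  {p95} × {c, d} = {(p95,c), (p95,d)}
  {p94} × {b, c, d} = {(p94,b), (p94,c), (p94,d)}
  {p95} × {b, c, d} = {(p95,b), (p95,c), (p95,d)}
  {p94, p95} × {b, d} = {(p94,b), (p94,d), (p95,b), (p95,d)}
  {p94, p95} × {c, d} = {(p94,c), (p94,d), (p95,c), (p95,d)}
  {p94, p95} × {b, c, d} = {(p94,b), (p94,c), (p94,d), (p95,b), (p95,c), (p95,d)}
These 13 distinct sets form the basis B.
Close under arbitrary unions to get τ_{X×Y}; counting gives |τ_{X×Y}| = 25.


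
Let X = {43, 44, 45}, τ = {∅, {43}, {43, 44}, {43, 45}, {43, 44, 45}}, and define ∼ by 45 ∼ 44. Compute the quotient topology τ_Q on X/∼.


X/∼ = {[43], [44=45]}; |τ_Q| = 3.

Equivalence classes: [43], [44=45].
Quotient map π: X → X/∼ sends 43 ↦ [43], 44 ↦ [44=45], 45 ↦ [44=45].
For each subset V ⊆ X/∼, compute π^{-1}(V) ⊆ X and check whether π^{-1}(V) ∈ τ. V is open in τ_Q iff π^{-1}(V) ∈ τ.
  V = {}: π^{-1}(V) = ∅ ∈ τ ✓.
  V = {[43]}: π^{-1}(V) = {43} ∈ τ ✓.
  V = {[44=45]}: π^{-1}(V) = {44, 45} ∉ τ ✗.
  V = {[43], [44=45]}: π^{-1}(V) = {43, 44, 45} ∈ τ ✓.
Open sets in the quotient: τ_Q = {{}, {[43]}, {[43], [44=45]}} (3 elements).


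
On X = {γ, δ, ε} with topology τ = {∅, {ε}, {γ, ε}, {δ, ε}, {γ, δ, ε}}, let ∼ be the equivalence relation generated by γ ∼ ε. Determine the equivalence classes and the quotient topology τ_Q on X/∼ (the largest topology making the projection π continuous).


X/∼ = {[γ=ε], [δ]}; |τ_Q| = 3.

Equivalence classes: [γ=ε], [δ].
Quotient map π: X → X/∼ sends γ ↦ [γ=ε], δ ↦ [δ], ε ↦ [γ=ε].
For each subset V ⊆ X/∼, compute π^{-1}(V) ⊆ X and check whether π^{-1}(V) ∈ τ. V is open in τ_Q iff π^{-1}(V) ∈ τ.
  V = {}: π^{-1}(V) = ∅ ∈ τ ✓.
  V = {[γ=ε]}: π^{-1}(V) = {γ, ε} ∈ τ ✓.
  V = {[δ]}: π^{-1}(V) = {δ} ∉ τ ✗.
  V = {[γ=ε], [δ]}: π^{-1}(V) = {γ, δ, ε} ∈ τ ✓.
Open sets in the quotient: τ_Q = {{}, {[γ=ε]}, {[γ=ε], [δ]}} (3 elements).


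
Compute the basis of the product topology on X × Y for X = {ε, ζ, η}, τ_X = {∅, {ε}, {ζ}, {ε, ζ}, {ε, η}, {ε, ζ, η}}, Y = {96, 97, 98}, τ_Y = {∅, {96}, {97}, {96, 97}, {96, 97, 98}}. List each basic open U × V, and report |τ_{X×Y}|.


Basis B = {∅ × ∅, {ε} × {96}, {ε} × {97}, {ζ} × {96}, {ζ} × {97}, {ε} × {96, 97}, {ε, ζ} × {96}, {ε, η} × {96}, {ε, ζ} × {97}, {ε, η} × {97}, {ζ} × {96, 97}, {ε} × {96, 97, 98}, {ε, ζ, η} × {96}, {ε, ζ, η} × {97}, {ζ} × {96, 97, 98}, {ε, ζ} × {96, 97}, {ε, η} × {96, 97}, {ε, ζ} × {96, 97, 98}, {ε, η} × {96, 97, 98}, {ε, ζ, η} × {96, 97}, {ε, ζ, η} × {96, 97, 98}}; |τ_{X×Y}| = 70.

Enumerate products U × V with U ∈ τ_X, V ∈ τ_Y (deduplicated):
  ∅ × ∅ = {} (∅)
  {ε} × {96} = {(ε,96)}
  {ε} × {97} = {(ε,97)}
  {ζ} × {96} = {(ζ,96)}
  {ζ} × {97} = {(ζ,97)}
  {ε} × {96, 97} = {(ε,96), (ε,97)}
  {ε, ζ} × {96} = {(ε,96), (ζ,96)}
  {ε, η} × {96} = {(ε,96), (η,96)}
  {ε, ζ} × {97} = {(ε,97), (ζ,97)}
  {ε, η} × {97} = {(ε,97), (η,97)}
  {ζ} × {96, 97} = {(ζ,96), (ζ,97)}
  {ε} × {96, 97, 98} = {(ε,96), (ε,97), (ε,98)}
  {ε, ζ, η} × {96} = {(ε,96), (ζ,96), (η,96)}
  {ε, ζ, η} × {97} = {(ε,97), (ζ,97), (η,97)}
  {ζ} × {96, 97, 98} = {(ζ,96), (ζ,97), (ζ,98)}
  {ε, ζ} × {96, 97} = {(ε,96), (ε,97), (ζ,96), (ζ,97)}
  {ε, η} × {96, 97} = {(ε,96), (ε,97), (η,96), (η,97)}
  {ε, ζ} × {96, 97, 98} = {(ε,96), (ε,97), (ε,98), (ζ,96), (ζ,97), (ζ,98)}
  {ε, η} × {96, 97, 98} = {(ε,96), (ε,97), (ε,98), (η,96), (η,97), (η,98)}
  {ε, ζ, η} × {96, 97} = {(ε,96), (ε,97), (ζ,96), (ζ,97), (η,96), (η,97)}
  {ε, ζ, η} × {96, 97, 98} = {(ε,96), (ε,97), (ε,98), (ζ,96), (ζ,97), (ζ,98), (η,96), (η,97), (η,98)}
These 21 distinct sets form the basis B.
Close under arbitrary unions to get τ_{X×Y}; counting gives |τ_{X×Y}| = 70.


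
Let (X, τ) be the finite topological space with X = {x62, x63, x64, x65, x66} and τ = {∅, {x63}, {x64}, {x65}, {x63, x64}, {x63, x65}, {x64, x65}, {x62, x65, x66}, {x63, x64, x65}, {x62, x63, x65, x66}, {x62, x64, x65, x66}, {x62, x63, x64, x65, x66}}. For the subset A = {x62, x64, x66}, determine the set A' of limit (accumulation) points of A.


A' = {x62, x66}

For each x ∈ X, list the open sets U ∈ τ with x ∈ U, then check whether U ∩ (A ∖ {x}) ≠ ∅ for every such U.
  x = x62: opens ∋ x are {x62, x65, x66}, {x62, x63, x65, x66}, {x62, x64, x65, x66}, {x62, x63, x64, x65, x66}; each meets A ∖ {x62}, so x IS a limit point.
  x = x63: open {x63} ∋ x has {x63} ∩ (A ∖ {x63}) = ∅, so x is NOT a limit point.
  x = x64: open {x64} ∋ x has {x64} ∩ (A ∖ {x64}) = ∅, so x is NOT a limit point.
  x = x65: open {x65} ∋ x has {x65} ∩ (A ∖ {x65}) = ∅, so x is NOT a limit point.
  x = x66: opens ∋ x are {x62, x65, x66}, {x62, x63, x65, x66}, {x62, x64, x65, x66}, {x62, x63, x64, x65, x66}; each meets A ∖ {x66}, so x IS a limit point.
Collecting: A' = {x62, x66}.


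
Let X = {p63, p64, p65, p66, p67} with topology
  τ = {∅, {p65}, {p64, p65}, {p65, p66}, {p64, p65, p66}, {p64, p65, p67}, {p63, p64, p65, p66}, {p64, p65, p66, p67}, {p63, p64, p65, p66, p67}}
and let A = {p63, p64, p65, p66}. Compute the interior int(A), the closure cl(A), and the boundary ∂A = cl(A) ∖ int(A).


int(A) = {p63, p64, p65, p66}, cl(A) = {p63, p64, p65, p66, p67}, ∂A = {p67}.

Closed sets in (X, τ) are complements of opens:
  closed(X, τ) = {∅, {p63}, {p67}, {p63, p66}, {p63, p67}, {p63, p64, p67}, {p63, p66, p67}, {p63, p64, p66, p67}, {p63, p64, p65, p66, p67}}.
int(A) = ⋃ {U ∈ τ : U ⊆ A}. Opens contained in A: ∅, {p65}, {p64, p65}, {p65, p66}, {p64, p65, p66}, {p63, p64, p65, p66}.
Taking the union of these: int(A) = {p63, p64, p65, p66}.
cl(A) = ⋂ {C closed : A ⊆ C}. Closed sets containing A: {p63, p64, p65, p66, p67}.
Intersecting these: cl(A) = {p63, p64, p65, p66, p67}.
∂A = cl(A) ∖ int(A) = {p63, p64, p65, p66, p67} ∖ {p63, p64, p65, p66} = {p67}.


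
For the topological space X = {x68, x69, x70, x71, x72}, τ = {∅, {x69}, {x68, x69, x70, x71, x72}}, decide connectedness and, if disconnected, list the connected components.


(X, τ) is connected.

Find clopen sets (U ∈ τ with X ∖ U ∈ τ):
  U = ∅, X ∖ U = {x68, x69, x70, x71, x72} — both open, so U is clopen.
  U = {x68, x69, x70, x71, x72}, X ∖ U = ∅ — both open, so U is clopen.
Only trivial clopens (∅ and X) exist, so (X, τ) is connected.
Compute connected components by grouping points that agree on all clopens:
  component: {x68, x69, x70, x71, x72}


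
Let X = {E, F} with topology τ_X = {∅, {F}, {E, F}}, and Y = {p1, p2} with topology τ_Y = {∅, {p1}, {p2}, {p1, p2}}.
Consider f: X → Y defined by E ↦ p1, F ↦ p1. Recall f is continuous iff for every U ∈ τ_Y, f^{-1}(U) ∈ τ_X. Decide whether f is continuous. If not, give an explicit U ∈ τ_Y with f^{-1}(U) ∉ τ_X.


f IS continuous.

Compute f^{-1}(U) for each U ∈ τ_Y:
  U = ∅: f^{-1}(U) = ∅ ∈ τ_X ✓.
  U = {p1}: f^{-1}(U) = {E, F} ∈ τ_X ✓.
  U = {p2}: f^{-1}(U) = ∅ ∈ τ_X ✓.
  U = {p1, p2}: f^{-1}(U) = {E, F} ∈ τ_X ✓.
Every preimage lies in τ_X, so f IS continuous.


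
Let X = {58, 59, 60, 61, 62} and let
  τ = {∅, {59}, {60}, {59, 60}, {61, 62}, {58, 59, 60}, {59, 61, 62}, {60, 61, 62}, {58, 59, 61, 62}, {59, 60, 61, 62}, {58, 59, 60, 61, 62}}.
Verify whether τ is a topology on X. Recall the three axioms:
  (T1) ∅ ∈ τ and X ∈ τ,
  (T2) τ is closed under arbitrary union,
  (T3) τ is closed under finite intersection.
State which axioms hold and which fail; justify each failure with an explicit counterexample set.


τ is NOT a topology on X.

Axiom (T1): ∅ ∈ τ? Yes; X ∈ τ? Yes.
Axiom (T2/T3): check pairwise unions and intersections of members of τ.
Counterexample for (T3): {58, 59, 60} ∩ {58, 59, 61, 62} = {58, 59} ∉ τ. Therefore τ is NOT a topology.


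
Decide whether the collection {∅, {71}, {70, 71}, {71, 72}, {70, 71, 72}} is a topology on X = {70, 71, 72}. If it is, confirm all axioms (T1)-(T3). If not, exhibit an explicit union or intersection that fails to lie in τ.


τ IS a topology on X.

Axiom (T1): ∅ ∈ τ? Yes; X ∈ τ? Yes.
Axiom (T2/T3): check pairwise unions and intersections of members of τ.
All pairwise intersections and unions checked — each lies in τ. Therefore τ satisfies (T1), (T2), (T3): it IS a topology on X.


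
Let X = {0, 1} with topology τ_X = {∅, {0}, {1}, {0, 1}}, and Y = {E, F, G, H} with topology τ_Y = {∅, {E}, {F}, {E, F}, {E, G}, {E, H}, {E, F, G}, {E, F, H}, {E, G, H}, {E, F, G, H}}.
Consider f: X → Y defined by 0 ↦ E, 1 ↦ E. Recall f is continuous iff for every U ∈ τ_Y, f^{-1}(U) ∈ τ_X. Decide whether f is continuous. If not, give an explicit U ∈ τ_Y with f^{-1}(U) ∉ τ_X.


f IS continuous.

Compute f^{-1}(U) for each U ∈ τ_Y:
  U = ∅: f^{-1}(U) = ∅ ∈ τ_X ✓.
  U = {E}: f^{-1}(U) = {0, 1} ∈ τ_X ✓.
  U = {F}: f^{-1}(U) = ∅ ∈ τ_X ✓.
  U = {E, F}: f^{-1}(U) = {0, 1} ∈ τ_X ✓.
  U = {E, G}: f^{-1}(U) = {0, 1} ∈ τ_X ✓.
  U = {E, H}: f^{-1}(U) = {0, 1} ∈ τ_X ✓.
  U = {E, F, G}: f^{-1}(U) = {0, 1} ∈ τ_X ✓.
  U = {E, F, H}: f^{-1}(U) = {0, 1} ∈ τ_X ✓.
  U = {E, G, H}: f^{-1}(U) = {0, 1} ∈ τ_X ✓.
  U = {E, F, G, H}: f^{-1}(U) = {0, 1} ∈ τ_X ✓.
Every preimage lies in τ_X, so f IS continuous.


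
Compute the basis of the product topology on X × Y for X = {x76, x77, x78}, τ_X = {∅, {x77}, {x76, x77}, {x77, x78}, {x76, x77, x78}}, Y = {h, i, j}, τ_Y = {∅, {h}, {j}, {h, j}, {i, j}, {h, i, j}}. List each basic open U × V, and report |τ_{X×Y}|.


Basis B = {∅ × ∅, {x77} × {h}, {x77} × {j}, {x76, x77} × {h}, {x76, x77} × {j}, {x77} × {h, j}, {x77, x78} × {h}, {x77} × {i, j}, {x77, x78} × {j}, {x76, x77, x78} × {h}, {x76, x77, x78} × {j}, {x77} × {h, i, j}, {x76, x77} × {h, j}, {x76, x77} × {i, j}, {x77, x78} × {h, j}, {x77, x78} × {i, j}, {x76, x77} × {h, i, j}, {x76, x77, x78} × {h, j}, {x76, x77, x78} × {i, j}, {x77, x78} × {h, i, j}, {x76, x77, x78} × {h, i, j}}; |τ_{X×Y}| = 70.

Enumerate products U × V with U ∈ τ_X, V ∈ τ_Y (deduplicated):
  ∅ × ∅ = {} (∅)
  {x77} × {h} = {(x77,h)}
  {x77} × {j} = {(x77,j)}
  {x76, x77} × {h} = {(x76,h), (x77,h)}
  {x76, x77} × {j} = {(x76,j), (x77,j)}
  {x77} × {h, j} = {(x77,h), (x77,j)}
  {x77, x78} × {h} = {(x77,h), (x78,h)}
  {x77} × {i, j} = {(x77,i), (x77,j)}
  {x77, x78} × {j} = {(x77,j), (x78,j)}
  {x76, x77, x78} × {h} = {(x76,h), (x77,h), (x78,h)}
  {x76, x77, x78} × {j} = {(x76,j), (x77,j), (x78,j)}
  {x77} × {h, i, j} = {(x77,h), (x77,i), (x77,j)}
  {x76, x77} × {h, j} = {(x76,h), (x76,j), (x77,h), (x77,j)}
  {x76, x77} × {i, j} = {(x76,i), (x76,j), (x77,i), (x77,j)}
  {x77, x78} × {h, j} = {(x77,h), (x77,j), (x78,h), (x78,j)}
  {x77, x78} × {i, j} = {(x77,i), (x77,j), (x78,i), (x78,j)}
  {x76, x77} × {h, i, j} = {(x76,h), (x76,i), (x76,j), (x77,h), (x77,i), (x77,j)}
  {x76, x77, x78} × {h, j} = {(x76,h), (x76,j), (x77,h), (x77,j), (x78,h), (x78,j)}
  {x76, x77, x78} × {i, j} = {(x76,i), (x76,j), (x77,i), (x77,j), (x78,i), (x78,j)}
  {x77, x78} × {h, i, j} = {(x77,h), (x77,i), (x77,j), (x78,h), (x78,i), (x78,j)}
  {x76, x77, x78} × {h, i, j} = {(x76,h), (x76,i), (x76,j), (x77,h), (x77,i), (x77,j), (x78,h), (x78,i), (x78,j)}
These 21 distinct sets form the basis B.
Close under arbitrary unions to get τ_{X×Y}; counting gives |τ_{X×Y}| = 70.


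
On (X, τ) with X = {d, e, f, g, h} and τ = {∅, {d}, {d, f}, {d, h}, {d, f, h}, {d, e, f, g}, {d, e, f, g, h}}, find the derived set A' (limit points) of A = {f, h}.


A' = {e, g}

For each x ∈ X, list the open sets U ∈ τ with x ∈ U, then check whether U ∩ (A ∖ {x}) ≠ ∅ for every such U.
  x = d: open {d} ∋ x has {d} ∩ (A ∖ {d}) = ∅, so x is NOT a limit point.
  x = e: opens ∋ x are {d, e, f, g}, {d, e, f, g, h}; each meets A ∖ {e}, so x IS a limit point.
  x = f: open {d, f} ∋ x has {d, f} ∩ (A ∖ {f}) = ∅, so x is NOT a limit point.
  x = g: opens ∋ x are {d, e, f, g}, {d, e, f, g, h}; each meets A ∖ {g}, so x IS a limit point.
  x = h: open {d, h} ∋ x has {d, h} ∩ (A ∖ {h}) = ∅, so x is NOT a limit point.
Collecting: A' = {e, g}.


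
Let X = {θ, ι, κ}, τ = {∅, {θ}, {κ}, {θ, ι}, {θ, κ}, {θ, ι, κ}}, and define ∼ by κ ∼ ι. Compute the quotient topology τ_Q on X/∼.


X/∼ = {[θ], [ι=κ]}; |τ_Q| = 3.

Equivalence classes: [θ], [ι=κ].
Quotient map π: X → X/∼ sends θ ↦ [θ], ι ↦ [ι=κ], κ ↦ [ι=κ].
For each subset V ⊆ X/∼, compute π^{-1}(V) ⊆ X and check whether π^{-1}(V) ∈ τ. V is open in τ_Q iff π^{-1}(V) ∈ τ.
  V = {}: π^{-1}(V) = ∅ ∈ τ ✓.
  V = {[θ]}: π^{-1}(V) = {θ} ∈ τ ✓.
  V = {[ι=κ]}: π^{-1}(V) = {ι, κ} ∉ τ ✗.
  V = {[θ], [ι=κ]}: π^{-1}(V) = {θ, ι, κ} ∈ τ ✓.
Open sets in the quotient: τ_Q = {{}, {[θ]}, {[θ], [ι=κ]}} (3 elements).


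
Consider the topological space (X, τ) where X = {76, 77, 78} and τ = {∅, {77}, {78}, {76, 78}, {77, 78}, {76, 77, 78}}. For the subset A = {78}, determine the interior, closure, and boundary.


int(A) = {78}, cl(A) = {76, 78}, ∂A = {76}.

Closed sets in (X, τ) are complements of opens:
  closed(X, τ) = {∅, {76}, {77}, {76, 77}, {76, 78}, {76, 77, 78}}.
int(A) = ⋃ {U ∈ τ : U ⊆ A}. Opens contained in A: ∅, {78}.
Taking the union of these: int(A) = {78}.
cl(A) = ⋂ {C closed : A ⊆ C}. Closed sets containing A: {76, 78}, {76, 77, 78}.
Intersecting these: cl(A) = {76, 78}.
∂A = cl(A) ∖ int(A) = {76, 78} ∖ {78} = {76}.


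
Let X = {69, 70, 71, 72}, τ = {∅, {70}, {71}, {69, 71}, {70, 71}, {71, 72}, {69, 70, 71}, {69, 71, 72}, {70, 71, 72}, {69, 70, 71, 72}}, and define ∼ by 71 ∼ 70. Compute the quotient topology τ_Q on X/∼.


X/∼ = {[69], [70=71], [72]}; |τ_Q| = 5.

Equivalence classes: [69], [70=71], [72].
Quotient map π: X → X/∼ sends 69 ↦ [69], 70 ↦ [70=71], 71 ↦ [70=71], 72 ↦ [72].
For each subset V ⊆ X/∼, compute π^{-1}(V) ⊆ X and check whether π^{-1}(V) ∈ τ. V is open in τ_Q iff π^{-1}(V) ∈ τ.
  V = {}: π^{-1}(V) = ∅ ∈ τ ✓.
  V = {[69]}: π^{-1}(V) = {69} ∉ τ ✗.
  V = {[70=71]}: π^{-1}(V) = {70, 71} ∈ τ ✓.
  V = {[69], [70=71]}: π^{-1}(V) = {69, 70, 71} ∈ τ ✓.
  V = {[72]}: π^{-1}(V) = {72} ∉ τ ✗.
  V = {[69], [72]}: π^{-1}(V) = {69, 72} ∉ τ ✗.
  V = {[70=71], [72]}: π^{-1}(V) = {70, 71, 72} ∈ τ ✓.
  V = {[69], [70=71], [72]}: π^{-1}(V) = {69, 70, 71, 72} ∈ τ ✓.
Open sets in the quotient: τ_Q = {{}, {[70=71]}, {[69], [70=71]}, {[70=71], [72]}, {[69], [70=71], [72]}} (5 elements).


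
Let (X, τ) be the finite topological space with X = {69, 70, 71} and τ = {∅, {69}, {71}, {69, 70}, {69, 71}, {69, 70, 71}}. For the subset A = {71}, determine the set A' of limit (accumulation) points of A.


A' = ∅

For each x ∈ X, list the open sets U ∈ τ with x ∈ U, then check whether U ∩ (A ∖ {x}) ≠ ∅ for every such U.
  x = 69: open {69} ∋ x has {69} ∩ (A ∖ {69}) = ∅, so x is NOT a limit point.
  x = 70: open {69, 70} ∋ x has {69, 70} ∩ (A ∖ {70}) = ∅, so x is NOT a limit point.
  x = 71: open {71} ∋ x has {71} ∩ (A ∖ {71}) = ∅, so x is NOT a limit point.
Collecting: A' = ∅.


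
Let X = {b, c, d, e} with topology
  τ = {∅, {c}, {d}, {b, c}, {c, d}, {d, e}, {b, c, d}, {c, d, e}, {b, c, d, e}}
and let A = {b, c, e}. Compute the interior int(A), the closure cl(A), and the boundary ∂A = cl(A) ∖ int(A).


int(A) = {b, c}, cl(A) = {b, c, e}, ∂A = {e}.

Closed sets in (X, τ) are complements of opens:
  closed(X, τ) = {∅, {b}, {e}, {b, c}, {b, e}, {d, e}, {b, c, e}, {b, d, e}, {b, c, d, e}}.
int(A) = ⋃ {U ∈ τ : U ⊆ A}. Opens contained in A: ∅, {c}, {b, c}.
Taking the union of these: int(A) = {b, c}.
cl(A) = ⋂ {C closed : A ⊆ C}. Closed sets containing A: {b, c, e}, {b, c, d, e}.
Intersecting these: cl(A) = {b, c, e}.
∂A = cl(A) ∖ int(A) = {b, c, e} ∖ {b, c} = {e}.


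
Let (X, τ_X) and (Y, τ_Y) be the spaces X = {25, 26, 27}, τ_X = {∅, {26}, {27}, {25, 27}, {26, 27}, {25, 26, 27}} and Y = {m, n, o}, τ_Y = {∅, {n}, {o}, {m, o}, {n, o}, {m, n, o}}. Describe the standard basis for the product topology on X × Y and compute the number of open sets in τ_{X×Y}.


Basis B = {∅ × ∅, {26} × {n}, {26} × {o}, {27} × {n}, {27} × {o}, {25, 27} × {n}, {25, 27} × {o}, {26} × {m, o}, {26} × {n, o}, {26, 27} × {n}, {26, 27} × {o}, {27} × {m, o}, {27} × {n, o}, {25, 26, 27} × {n}, {25, 26, 27} × {o}, {26} × {m, n, o}, {27} × {m, n, o}, {25, 27} × {m, o}, {25, 27} × {n, o}, {26, 27} × {m, o}, {26, 27} × {n, o}, {25, 27} × {m, n, o}, {25, 26, 27} × {m, o}, {25, 26, 27} × {n, o}, {26, 27} × {m, n, o}, {25, 26, 27} × {m, n, o}}; |τ_{X×Y}| = 108.

Enumerate products U × V with U ∈ τ_X, V ∈ τ_Y (deduplicated):
  ∅ × ∅ = {} (∅)
  {26} × {n} = {(26,n)}
  {26} × {o} = {(26,o)}
  {27} × {n} = {(27,n)}
  {27} × {o} = {(27,o)}
  {25, 27} × {n} = {(25,n), (27,n)}
  {25, 27} × {o} = {(25,o), (27,o)}
  {26} × {m, o} = {(26,m), (26,o)}
  {26} × {n, o} = {(26,n), (26,o)}
  {26, 27} × {n} = {(26,n), (27,n)}
  {26, 27} × {o} = {(26,o), (27,o)}
  {27} × {m, o} = {(27,m), (27,o)}
  {27} × {n, o} = {(27,n), (27,o)}
  {25, 26, 27} × {n} = {(25,n), (26,n), (27,n)}
  {25, 26, 27} × {o} = {(25,o), (26,o), (27,o)}
  {26} × {m, n, o} = {(26,m), (26,n), (26,o)}
  {27} × {m, n, o} = {(27,m), (27,n), (27,o)}
  {25, 27} × {m, o} = {(25,m), (25,o), (27,m), (27,o)}
  {25, 27} × {n, o} = {(25,n), (25,o), (27,n), (27,o)}
  {26, 27} × {m, o} = {(26,m), (26,o), (27,m), (27,o)}
  {26, 27} × {n, o} = {(26,n), (26,o), (27,n), (27,o)}
  {25, 27} × {m, n, o} = {(25,m), (25,n), (25,o), (27,m), (27,n), (27,o)}
  {25, 26, 27} × {m, o} = {(25,m), (25,o), (26,m), (26,o), (27,m), (27,o)}
  {25, 26, 27} × {n, o} = {(25,n), (25,o), (26,n), (26,o), (27,n), (27,o)}
  {26, 27} × {m, n, o} = {(26,m), (26,n), (26,o), (27,m), (27,n), (27,o)}
  {25, 26, 27} × {m, n, o} = {(25,m), (25,n), (25,o), (26,m), (26,n), (26,o), (27,m), (27,n), (27,o)}
These 26 distinct sets form the basis B.
Close under arbitrary unions to get τ_{X×Y}; counting gives |τ_{X×Y}| = 108.


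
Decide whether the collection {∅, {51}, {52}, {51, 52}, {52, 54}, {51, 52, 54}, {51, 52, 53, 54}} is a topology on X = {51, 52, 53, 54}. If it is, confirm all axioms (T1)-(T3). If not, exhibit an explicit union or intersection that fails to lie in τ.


τ IS a topology on X.

Axiom (T1): ∅ ∈ τ? Yes; X ∈ τ? Yes.
Axiom (T2/T3): check pairwise unions and intersections of members of τ.
All pairwise intersections and unions checked — each lies in τ. Therefore τ satisfies (T1), (T2), (T3): it IS a topology on X.


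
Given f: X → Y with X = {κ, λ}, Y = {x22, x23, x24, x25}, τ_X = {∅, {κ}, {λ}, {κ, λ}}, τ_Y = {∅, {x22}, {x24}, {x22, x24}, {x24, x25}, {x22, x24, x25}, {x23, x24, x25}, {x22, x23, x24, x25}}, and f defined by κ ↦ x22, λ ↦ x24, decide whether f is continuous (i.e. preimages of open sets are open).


f IS continuous.

Compute f^{-1}(U) for each U ∈ τ_Y:
  U = ∅: f^{-1}(U) = ∅ ∈ τ_X ✓.
  U = {x22}: f^{-1}(U) = {κ} ∈ τ_X ✓.
  U = {x24}: f^{-1}(U) = {λ} ∈ τ_X ✓.
  U = {x22, x24}: f^{-1}(U) = {κ, λ} ∈ τ_X ✓.
  U = {x24, x25}: f^{-1}(U) = {λ} ∈ τ_X ✓.
  U = {x22, x24, x25}: f^{-1}(U) = {κ, λ} ∈ τ_X ✓.
  U = {x23, x24, x25}: f^{-1}(U) = {λ} ∈ τ_X ✓.
  U = {x22, x23, x24, x25}: f^{-1}(U) = {κ, λ} ∈ τ_X ✓.
Every preimage lies in τ_X, so f IS continuous.


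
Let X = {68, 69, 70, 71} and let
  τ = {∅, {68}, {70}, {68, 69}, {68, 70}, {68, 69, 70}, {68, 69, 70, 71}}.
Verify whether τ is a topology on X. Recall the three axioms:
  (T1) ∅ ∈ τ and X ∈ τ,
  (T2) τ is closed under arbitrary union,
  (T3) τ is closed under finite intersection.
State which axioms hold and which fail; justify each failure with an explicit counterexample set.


τ IS a topology on X.

Axiom (T1): ∅ ∈ τ? Yes; X ∈ τ? Yes.
Axiom (T2/T3): check pairwise unions and intersections of members of τ.
All pairwise intersections and unions checked — each lies in τ. Therefore τ satisfies (T1), (T2), (T3): it IS a topology on X.


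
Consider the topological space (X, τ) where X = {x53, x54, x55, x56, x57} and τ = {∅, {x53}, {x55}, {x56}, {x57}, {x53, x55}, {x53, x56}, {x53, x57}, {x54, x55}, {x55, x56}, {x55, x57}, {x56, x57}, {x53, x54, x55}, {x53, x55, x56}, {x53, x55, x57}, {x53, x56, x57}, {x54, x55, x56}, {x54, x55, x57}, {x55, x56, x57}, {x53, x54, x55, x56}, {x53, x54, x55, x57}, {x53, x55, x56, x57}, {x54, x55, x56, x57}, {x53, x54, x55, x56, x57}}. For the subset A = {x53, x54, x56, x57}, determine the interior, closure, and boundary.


int(A) = {x53, x56, x57}, cl(A) = {x53, x54, x56, x57}, ∂A = {x54}.

Closed sets in (X, τ) are complements of opens:
  closed(X, τ) = {∅, {x53}, {x54}, {x56}, {x57}, {x53, x54}, {x53, x56}, {x53, x57}, {x54, x55}, {x54, x56}, {x54, x57}, {x56, x57}, {x53, x54, x55}, {x53, x54, x56}, {x53, x54, x57}, {x53, x56, x57}, {x54, x55, x56}, {x54, x55, x57}, {x54, x56, x57}, {x53, x54, x55, x56}, {x53, x54, x55, x57}, {x53, x54, x56, x57}, {x54, x55, x56, x57}, {x53, x54, x55, x56, x57}}.
int(A) = ⋃ {U ∈ τ : U ⊆ A}. Opens contained in A: ∅, {x53}, {x56}, {x57}, {x53, x56}, {x53, x57}, {x56, x57}, {x53, x56, x57}.
Taking the union of these: int(A) = {x53, x56, x57}.
cl(A) = ⋂ {C closed : A ⊆ C}. Closed sets containing A: {x53, x54, x56, x57}, {x53, x54, x55, x56, x57}.
Intersecting these: cl(A) = {x53, x54, x56, x57}.
∂A = cl(A) ∖ int(A) = {x53, x54, x56, x57} ∖ {x53, x56, x57} = {x54}.


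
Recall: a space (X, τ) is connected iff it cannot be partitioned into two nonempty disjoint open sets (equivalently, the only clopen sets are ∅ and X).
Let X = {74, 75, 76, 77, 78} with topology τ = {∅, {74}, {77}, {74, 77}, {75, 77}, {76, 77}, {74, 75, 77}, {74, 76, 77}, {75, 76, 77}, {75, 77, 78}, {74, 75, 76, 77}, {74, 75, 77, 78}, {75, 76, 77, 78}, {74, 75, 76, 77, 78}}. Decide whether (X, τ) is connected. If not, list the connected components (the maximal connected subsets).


(X, τ) is disconnected; components = [{74}, {75, 76, 77, 78}].

Find clopen sets (U ∈ τ with X ∖ U ∈ τ):
  U = ∅, X ∖ U = {74, 75, 76, 77, 78} — both open, so U is clopen.
  U = {74}, X ∖ U = {75, 76, 77, 78} — both open, so U is clopen.
  U = {75, 76, 77, 78}, X ∖ U = {74} — both open, so U is clopen.
  U = {74, 75, 76, 77, 78}, X ∖ U = ∅ — both open, so U is clopen.
Nontrivial clopen(s) exist: e.g. {74}. So (X, τ) is disconnected.
Compute connected components by grouping points that agree on all clopens:
  component: {74}
  component: {75, 76, 77, 78}


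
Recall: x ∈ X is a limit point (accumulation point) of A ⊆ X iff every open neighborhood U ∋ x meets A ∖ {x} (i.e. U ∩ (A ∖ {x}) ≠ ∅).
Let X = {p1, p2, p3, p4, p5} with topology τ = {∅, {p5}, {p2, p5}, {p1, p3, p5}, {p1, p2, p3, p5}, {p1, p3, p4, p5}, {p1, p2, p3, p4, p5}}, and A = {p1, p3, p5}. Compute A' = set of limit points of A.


A' = {p1, p2, p3, p4}

For each x ∈ X, list the open sets U ∈ τ with x ∈ U, then check whether U ∩ (A ∖ {x}) ≠ ∅ for every such U.
  x = p1: opens ∋ x are {p1, p3, p5}, {p1, p2, p3, p5}, {p1, p3, p4, p5}, {p1, p2, p3, p4, p5}; each meets A ∖ {p1}, so x IS a limit point.
  x = p2: opens ∋ x are {p2, p5}, {p1, p2, p3, p5}, {p1, p2, p3, p4, p5}; each meets A ∖ {p2}, so x IS a limit point.
  x = p3: opens ∋ x are {p1, p3, p5}, {p1, p2, p3, p5}, {p1, p3, p4, p5}, {p1, p2, p3, p4, p5}; each meets A ∖ {p3}, so x IS a limit point.
  x = p4: opens ∋ x are {p1, p3, p4, p5}, {p1, p2, p3, p4, p5}; each meets A ∖ {p4}, so x IS a limit point.
  x = p5: open {p5} ∋ x has {p5} ∩ (A ∖ {p5}) = ∅, so x is NOT a limit point.
Collecting: A' = {p1, p2, p3, p4}.


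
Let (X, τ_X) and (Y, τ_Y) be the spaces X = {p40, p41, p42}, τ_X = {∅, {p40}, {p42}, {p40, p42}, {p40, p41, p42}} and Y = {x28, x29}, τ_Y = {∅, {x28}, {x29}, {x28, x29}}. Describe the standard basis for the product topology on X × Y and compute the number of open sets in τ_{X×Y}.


Basis B = {∅ × ∅, {p40} × {x28}, {p40} × {x29}, {p42} × {x28}, {p42} × {x29}, {p40} × {x28, x29}, {p40, p42} × {x28}, {p40, p42} × {x29}, {p42} × {x28, x29}, {p40, p41, p42} × {x28}, {p40, p41, p42} × {x29}, {p40, p42} × {x28, x29}, {p40, p41, p42} × {x28, x29}}; |τ_{X×Y}| = 25.

Enumerate products U × V with U ∈ τ_X, V ∈ τ_Y (deduplicated):
  ∅ × ∅ = {} (∅)
  {p40} × {x28} = {(p40,x28)}
  {p40} × {x29} = {(p40,x29)}
  {p42} × {x28} = {(p42,x28)}
  {p42} × {x29} = {(p42,x29)}
  {p40} × {x28, x29} = {(p40,x28), (p40,x29)}
  {p40, p42} × {x28} = {(p40,x28), (p42,x28)}
  {p40, p42} × {x29} = {(p40,x29), (p42,x29)}
  {p42} × {x28, x29} = {(p42,x28), (p42,x29)}
  {p40, p41, p42} × {x28} = {(p40,x28), (p41,x28), (p42,x28)}
  {p40, p41, p42} × {x29} = {(p40,x29), (p41,x29), (p42,x29)}
  {p40, p42} × {x28, x29} = {(p40,x28), (p40,x29), (p42,x28), (p42,x29)}
  {p40, p41, p42} × {x28, x29} = {(p40,x28), (p40,x29), (p41,x28), (p41,x29), (p42,x28), (p42,x29)}
These 13 distinct sets form the basis B.
Close under arbitrary unions to get τ_{X×Y}; counting gives |τ_{X×Y}| = 25.


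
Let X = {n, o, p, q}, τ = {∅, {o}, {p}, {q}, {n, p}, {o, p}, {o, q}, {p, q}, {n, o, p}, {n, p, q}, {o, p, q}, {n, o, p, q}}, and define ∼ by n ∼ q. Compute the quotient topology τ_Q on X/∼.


X/∼ = {[n=q], [o], [p]}; |τ_Q| = 6.

Equivalence classes: [n=q], [o], [p].
Quotient map π: X → X/∼ sends n ↦ [n=q], o ↦ [o], p ↦ [p], q ↦ [n=q].
For each subset V ⊆ X/∼, compute π^{-1}(V) ⊆ X and check whether π^{-1}(V) ∈ τ. V is open in τ_Q iff π^{-1}(V) ∈ τ.
  V = {}: π^{-1}(V) = ∅ ∈ τ ✓.
  V = {[n=q]}: π^{-1}(V) = {n, q} ∉ τ ✗.
  V = {[o]}: π^{-1}(V) = {o} ∈ τ ✓.
  V = {[n=q], [o]}: π^{-1}(V) = {n, o, q} ∉ τ ✗.
  V = {[p]}: π^{-1}(V) = {p} ∈ τ ✓.
  V = {[n=q], [p]}: π^{-1}(V) = {n, p, q} ∈ τ ✓.
  V = {[o], [p]}: π^{-1}(V) = {o, p} ∈ τ ✓.
  V = {[n=q], [o], [p]}: π^{-1}(V) = {n, o, p, q} ∈ τ ✓.
Open sets in the quotient: τ_Q = {{}, {[o]}, {[p]}, {[n=q], [p]}, {[o], [p]}, {[n=q], [o], [p]}} (6 elements).


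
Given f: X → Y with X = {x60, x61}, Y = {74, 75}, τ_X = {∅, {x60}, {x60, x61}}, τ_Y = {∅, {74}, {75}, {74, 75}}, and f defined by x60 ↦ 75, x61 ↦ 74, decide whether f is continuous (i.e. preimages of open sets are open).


f is NOT continuous.

Compute f^{-1}(U) for each U ∈ τ_Y:
  U = ∅: f^{-1}(U) = ∅ ∈ τ_X ✓.
  U = {74}: f^{-1}(U) = {x61} ∉ τ_X ✗.
  U = {75}: f^{-1}(U) = {x60} ∈ τ_X ✓.
  U = {74, 75}: f^{-1}(U) = {x60, x61} ∈ τ_X ✓.
Found U = {74} with f^{-1}(U) = {x61} not in τ_X. Therefore f is NOT continuous.


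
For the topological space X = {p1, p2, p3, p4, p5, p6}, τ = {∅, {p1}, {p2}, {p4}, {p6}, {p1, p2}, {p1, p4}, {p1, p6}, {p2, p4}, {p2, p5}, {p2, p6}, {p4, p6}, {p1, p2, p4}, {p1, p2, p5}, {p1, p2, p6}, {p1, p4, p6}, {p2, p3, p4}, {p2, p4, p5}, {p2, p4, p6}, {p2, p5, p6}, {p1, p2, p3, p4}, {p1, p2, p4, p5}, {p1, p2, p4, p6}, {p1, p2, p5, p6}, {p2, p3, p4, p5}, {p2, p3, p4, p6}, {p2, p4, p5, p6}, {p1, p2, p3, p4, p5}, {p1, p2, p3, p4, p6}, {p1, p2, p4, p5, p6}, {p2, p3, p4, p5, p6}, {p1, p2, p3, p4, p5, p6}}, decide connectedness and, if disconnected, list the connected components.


(X, τ) is disconnected; components = [{p1}, {p6}, {p2, p3, p4, p5}].

Find clopen sets (U ∈ τ with X ∖ U ∈ τ):
  U = ∅, X ∖ U = {p1, p2, p3, p4, p5, p6} — both open, so U is clopen.
  U = {p1}, X ∖ U = {p2, p3, p4, p5, p6} — both open, so U is clopen.
  U = {p6}, X ∖ U = {p1, p2, p3, p4, p5} — both open, so U is clopen.
  U = {p1, p6}, X ∖ U = {p2, p3, p4, p5} — both open, so U is clopen.
  U = {p2, p3, p4, p5}, X ∖ U = {p1, p6} — both open, so U is clopen.
  U = {p1, p2, p3, p4, p5}, X ∖ U = {p6} — both open, so U is clopen.
  U = {p2, p3, p4, p5, p6}, X ∖ U = {p1} — both open, so U is clopen.
  U = {p1, p2, p3, p4, p5, p6}, X ∖ U = ∅ — both open, so U is clopen.
Nontrivial clopen(s) exist: e.g. {p1, p2, p3, p4, p5}. So (X, τ) is disconnected.
Compute connected components by grouping points that agree on all clopens:
  component: {p1}
  component: {p6}
  component: {p2, p3, p4, p5}


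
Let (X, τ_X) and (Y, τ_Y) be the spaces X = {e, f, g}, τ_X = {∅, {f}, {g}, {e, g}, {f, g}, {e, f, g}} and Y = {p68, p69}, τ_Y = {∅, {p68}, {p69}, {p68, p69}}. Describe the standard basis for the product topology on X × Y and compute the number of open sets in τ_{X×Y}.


Basis B = {∅ × ∅, {f} × {p68}, {f} × {p69}, {g} × {p68}, {g} × {p69}, {e, g} × {p68}, {e, g} × {p69}, {f} × {p68, p69}, {f, g} × {p68}, {f, g} × {p69}, {g} × {p68, p69}, {e, f, g} × {p68}, {e, f, g} × {p69}, {e, g} × {p68, p69}, {f, g} × {p68, p69}, {e, f, g} × {p68, p69}}; |τ_{X×Y}| = 36.

Enumerate products U × V with U ∈ τ_X, V ∈ τ_Y (deduplicated):
  ∅ × ∅ = {} (∅)
  {f} × {p68} = {(f,p68)}
  {f} × {p69} = {(f,p69)}
  {g} × {p68} = {(g,p68)}
  {g} × {p69} = {(g,p69)}
  {e, g} × {p68} = {(e,p68), (g,p68)}
  {e, g} × {p69} = {(e,p69), (g,p69)}
  {f} × {p68, p69} = {(f,p68), (f,p69)}
  {f, g} × {p68} = {(f,p68), (g,p68)}
  {f, g} × {p69} = {(f,p69), (g,p69)}
  {g} × {p68, p69} = {(g,p68), (g,p69)}
  {e, f, g} × {p68} = {(e,p68), (f,p68), (g,p68)}
  {e, f, g} × {p69} = {(e,p69), (f,p69), (g,p69)}
  {e, g} × {p68, p69} = {(e,p68), (e,p69), (g,p68), (g,p69)}
  {f, g} × {p68, p69} = {(f,p68), (f,p69), (g,p68), (g,p69)}
  {e, f, g} × {p68, p69} = {(e,p68), (e,p69), (f,p68), (f,p69), (g,p68), (g,p69)}
These 16 distinct sets form the basis B.
Close under arbitrary unions to get τ_{X×Y}; counting gives |τ_{X×Y}| = 36.


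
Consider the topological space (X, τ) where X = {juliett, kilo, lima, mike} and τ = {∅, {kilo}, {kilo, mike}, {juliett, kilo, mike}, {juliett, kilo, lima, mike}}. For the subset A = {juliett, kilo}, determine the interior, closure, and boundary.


int(A) = {kilo}, cl(A) = {juliett, kilo, lima, mike}, ∂A = {juliett, lima, mike}.

Closed sets in (X, τ) are complements of opens:
  closed(X, τ) = {∅, {lima}, {juliett, lima}, {juliett, lima, mike}, {juliett, kilo, lima, mike}}.
int(A) = ⋃ {U ∈ τ : U ⊆ A}. Opens contained in A: ∅, {kilo}.
Taking the union of these: int(A) = {kilo}.
cl(A) = ⋂ {C closed : A ⊆ C}. Closed sets containing A: {juliett, kilo, lima, mike}.
Intersecting these: cl(A) = {juliett, kilo, lima, mike}.
∂A = cl(A) ∖ int(A) = {juliett, kilo, lima, mike} ∖ {kilo} = {juliett, lima, mike}.


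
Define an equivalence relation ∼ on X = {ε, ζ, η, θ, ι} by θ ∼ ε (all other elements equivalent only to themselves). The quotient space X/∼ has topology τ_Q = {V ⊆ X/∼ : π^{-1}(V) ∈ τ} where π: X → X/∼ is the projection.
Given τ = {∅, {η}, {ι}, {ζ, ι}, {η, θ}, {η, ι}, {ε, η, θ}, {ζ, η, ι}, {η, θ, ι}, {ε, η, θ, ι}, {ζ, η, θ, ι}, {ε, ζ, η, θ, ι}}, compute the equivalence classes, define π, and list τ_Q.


X/∼ = {[ε=θ], [ζ], [η], [ι]}; |τ_Q| = 9.

Equivalence classes: [ε=θ], [ζ], [η], [ι].
Quotient map π: X → X/∼ sends ε ↦ [ε=θ], ζ ↦ [ζ], η ↦ [η], θ ↦ [ε=θ], ι ↦ [ι].
For each subset V ⊆ X/∼, compute π^{-1}(V) ⊆ X and check whether π^{-1}(V) ∈ τ. V is open in τ_Q iff π^{-1}(V) ∈ τ.
  V = {}: π^{-1}(V) = ∅ ∈ τ ✓.
  V = {[ε=θ]}: π^{-1}(V) = {ε, θ} ∉ τ ✗.
  V = {[ζ]}: π^{-1}(V) = {ζ} ∉ τ ✗.
  V = {[ε=θ], [ζ]}: π^{-1}(V) = {ε, ζ, θ} ∉ τ ✗.
  V = {[η]}: π^{-1}(V) = {η} ∈ τ ✓.
  V = {[ε=θ], [η]}: π^{-1}(V) = {ε, η, θ} ∈ τ ✓.
  V = {[ζ], [η]}: π^{-1}(V) = {ζ, η} ∉ τ ✗.
  V = {[ε=θ], [ζ], [η]}: π^{-1}(V) = {ε, ζ, η, θ} ∉ τ ✗.
  V = {[ι]}: π^{-1}(V) = {ι} ∈ τ ✓.
  V = {[ε=θ], [ι]}: π^{-1}(V) = {ε, θ, ι} ∉ τ ✗.
  V = {[ζ], [ι]}: π^{-1}(V) = {ζ, ι} ∈ τ ✓.
  V = {[ε=θ], [ζ], [ι]}: π^{-1}(V) = {ε, ζ, θ, ι} ∉ τ ✗.
  V = {[η], [ι]}: π^{-1}(V) = {η, ι} ∈ τ ✓.
  V = {[ε=θ], [η], [ι]}: π^{-1}(V) = {ε, η, θ, ι} ∈ τ ✓.
  V = {[ζ], [η], [ι]}: π^{-1}(V) = {ζ, η, ι} ∈ τ ✓.
  V = {[ε=θ], [ζ], [η], [ι]}: π^{-1}(V) = {ε, ζ, η, θ, ι} ∈ τ ✓.
Open sets in the quotient: τ_Q = {{}, {[η]}, {[ε=θ], [η]}, {[ι]}, {[ζ], [ι]}, {[η], [ι]}, {[ε=θ], [η], [ι]}, {[ζ], [η], [ι]}, {[ε=θ], [ζ], [η], [ι]}} (9 elements).


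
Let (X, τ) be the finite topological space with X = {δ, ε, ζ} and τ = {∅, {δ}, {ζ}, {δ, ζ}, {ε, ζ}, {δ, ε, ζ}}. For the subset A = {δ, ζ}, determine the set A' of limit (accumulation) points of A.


A' = {ε}

For each x ∈ X, list the open sets U ∈ τ with x ∈ U, then check whether U ∩ (A ∖ {x}) ≠ ∅ for every such U.
  x = δ: open {δ} ∋ x has {δ} ∩ (A ∖ {δ}) = ∅, so x is NOT a limit point.
  x = ε: opens ∋ x are {ε, ζ}, {δ, ε, ζ}; each meets A ∖ {ε}, so x IS a limit point.
  x = ζ: open {ζ} ∋ x has {ζ} ∩ (A ∖ {ζ}) = ∅, so x is NOT a limit point.
Collecting: A' = {ε}.


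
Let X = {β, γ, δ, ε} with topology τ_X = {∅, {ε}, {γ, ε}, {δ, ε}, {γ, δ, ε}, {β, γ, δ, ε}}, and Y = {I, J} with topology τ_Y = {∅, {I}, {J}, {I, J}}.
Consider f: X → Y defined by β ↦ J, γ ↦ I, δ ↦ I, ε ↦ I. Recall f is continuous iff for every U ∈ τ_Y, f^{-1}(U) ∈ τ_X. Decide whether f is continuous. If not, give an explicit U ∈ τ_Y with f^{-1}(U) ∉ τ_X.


f is NOT continuous.

Compute f^{-1}(U) for each U ∈ τ_Y:
  U = ∅: f^{-1}(U) = ∅ ∈ τ_X ✓.
  U = {I}: f^{-1}(U) = {γ, δ, ε} ∈ τ_X ✓.
  U = {J}: f^{-1}(U) = {β} ∉ τ_X ✗.
  U = {I, J}: f^{-1}(U) = {β, γ, δ, ε} ∈ τ_X ✓.
Found U = {J} with f^{-1}(U) = {β} not in τ_X. Therefore f is NOT continuous.


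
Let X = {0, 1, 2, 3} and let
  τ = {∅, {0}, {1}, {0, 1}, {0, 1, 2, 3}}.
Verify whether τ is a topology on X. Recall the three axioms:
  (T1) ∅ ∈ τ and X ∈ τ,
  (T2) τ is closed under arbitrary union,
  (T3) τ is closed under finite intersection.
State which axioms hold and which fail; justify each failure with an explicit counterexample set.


τ IS a topology on X.

Axiom (T1): ∅ ∈ τ? Yes; X ∈ τ? Yes.
Axiom (T2/T3): check pairwise unions and intersections of members of τ.
All pairwise intersections and unions checked — each lies in τ. Therefore τ satisfies (T1), (T2), (T3): it IS a topology on X.


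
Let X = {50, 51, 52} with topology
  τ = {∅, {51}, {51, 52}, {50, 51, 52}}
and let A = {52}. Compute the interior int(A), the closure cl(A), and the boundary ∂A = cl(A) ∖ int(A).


int(A) = ∅, cl(A) = {50, 52}, ∂A = {50, 52}.

Closed sets in (X, τ) are complements of opens:
  closed(X, τ) = {∅, {50}, {50, 52}, {50, 51, 52}}.
int(A) = ⋃ {U ∈ τ : U ⊆ A}. Opens contained in A: ∅.
Taking the union of these: int(A) = ∅.
cl(A) = ⋂ {C closed : A ⊆ C}. Closed sets containing A: {50, 52}, {50, 51, 52}.
Intersecting these: cl(A) = {50, 52}.
∂A = cl(A) ∖ int(A) = {50, 52} ∖ ∅ = {50, 52}.
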